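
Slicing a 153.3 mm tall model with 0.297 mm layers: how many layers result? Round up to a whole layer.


Layers = ceil(153.3/0.297) = 517


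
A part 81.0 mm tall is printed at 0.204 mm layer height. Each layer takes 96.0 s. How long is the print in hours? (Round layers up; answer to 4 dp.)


Layers = ceil(81.0/0.204) = 398
t = 398 * 96.0 / 3600 = 10.6133 hrs


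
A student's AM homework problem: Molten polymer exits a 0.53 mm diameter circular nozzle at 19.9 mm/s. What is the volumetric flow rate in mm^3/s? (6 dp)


A = pi*(0.53/2)^2 = 0.22061834 mm^2
Q = 0.22061834 * 19.9 = 4.390305 mm^3/s


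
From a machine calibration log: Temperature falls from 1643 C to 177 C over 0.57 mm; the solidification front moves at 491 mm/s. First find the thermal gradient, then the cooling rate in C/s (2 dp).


G = (1643-177)/0.57 = 2571.92982456 C/mm
CR = 2571.92982456 * 491 = 1262817.54 C/s


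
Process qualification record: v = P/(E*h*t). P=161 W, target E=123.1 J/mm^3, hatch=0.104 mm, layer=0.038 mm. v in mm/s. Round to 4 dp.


v = 161 / (123.1*0.104*0.038) = 330.9412 mm/s


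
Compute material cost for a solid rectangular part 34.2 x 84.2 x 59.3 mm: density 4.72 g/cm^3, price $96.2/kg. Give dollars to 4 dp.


V = 34.2 * 84.2 * 59.3 = 170762.652 mm^3 = 170.762652 cm^3
Mass = 170.762652 * 4.72 / 1000 = 0.80599972 kg
Cost = 0.80599972 * 96.2 = 77.5372 $


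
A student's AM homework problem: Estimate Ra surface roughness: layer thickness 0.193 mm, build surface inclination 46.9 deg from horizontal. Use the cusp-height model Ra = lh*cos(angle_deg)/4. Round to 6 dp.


Ra = 0.193 * cos(46.9) / 4 = 0.032968 mm


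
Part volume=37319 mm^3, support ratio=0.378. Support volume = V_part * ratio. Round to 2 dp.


V_support = 37319 * 0.378 = 14106.58 mm^3


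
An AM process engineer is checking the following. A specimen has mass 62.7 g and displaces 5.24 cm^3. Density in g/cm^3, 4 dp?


rho = 62.7 / 5.24 = 11.9656 g/cm^3


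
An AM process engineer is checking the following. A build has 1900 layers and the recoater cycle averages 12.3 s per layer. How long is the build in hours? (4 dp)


t = 1900 * 12.3 / 3600 = 6.4917 hrs


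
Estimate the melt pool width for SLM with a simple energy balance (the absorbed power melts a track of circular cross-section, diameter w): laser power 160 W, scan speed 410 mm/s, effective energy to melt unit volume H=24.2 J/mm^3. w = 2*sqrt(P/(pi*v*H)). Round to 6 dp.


w = 2*sqrt(160/(pi*410*24.2)) = 0.14329 mm


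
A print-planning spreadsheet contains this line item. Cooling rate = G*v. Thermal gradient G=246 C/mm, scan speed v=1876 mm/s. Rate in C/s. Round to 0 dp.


CR = 246 * 1876 = 461496 C/s


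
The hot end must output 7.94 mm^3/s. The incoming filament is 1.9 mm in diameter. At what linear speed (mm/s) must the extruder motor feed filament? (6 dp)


A = pi*(1.9/2)^2 = 2.835287
v = 7.94 / 2.835287 = 2.800422 mm/s


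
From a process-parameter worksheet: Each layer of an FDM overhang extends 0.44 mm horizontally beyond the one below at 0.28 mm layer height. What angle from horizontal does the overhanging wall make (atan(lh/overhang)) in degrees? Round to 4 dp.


angle = atan(0.28/0.44) = 32.4712 degrees


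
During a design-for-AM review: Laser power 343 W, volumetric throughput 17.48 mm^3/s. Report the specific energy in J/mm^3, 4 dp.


SE = 343 / 17.48 = 19.6224 J/mm^3


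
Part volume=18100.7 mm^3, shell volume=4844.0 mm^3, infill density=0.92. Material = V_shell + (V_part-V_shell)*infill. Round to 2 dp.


V_infill = (18100.7 - 4844.0) * 0.92 = 12196.16
V_total = 4844.0 + 12196.16 = 17040.16 mm^3


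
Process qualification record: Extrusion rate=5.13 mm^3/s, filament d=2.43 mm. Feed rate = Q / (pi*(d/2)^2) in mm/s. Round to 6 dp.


A = pi*(2.43/2)^2 = 4.637698
v = 5.13 / 4.637698 = 1.106152 mm/s


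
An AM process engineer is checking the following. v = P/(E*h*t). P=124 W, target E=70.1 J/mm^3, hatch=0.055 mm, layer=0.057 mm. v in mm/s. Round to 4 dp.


v = 124 / (70.1*0.055*0.057) = 564.2429 mm/s


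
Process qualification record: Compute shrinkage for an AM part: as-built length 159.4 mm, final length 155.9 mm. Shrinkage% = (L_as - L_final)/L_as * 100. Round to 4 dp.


Shrinkage = ((159.4-155.9)/159.4)*100 = 2.1957 %


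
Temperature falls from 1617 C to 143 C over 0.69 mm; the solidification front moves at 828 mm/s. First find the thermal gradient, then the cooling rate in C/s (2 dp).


G = (1617-143)/0.69 = 2136.23188406 C/mm
CR = 2136.23188406 * 828 = 1768800.0 C/s


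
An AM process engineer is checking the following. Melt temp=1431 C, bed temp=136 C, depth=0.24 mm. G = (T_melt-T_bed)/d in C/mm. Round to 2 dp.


G = (1431-136)/0.24 = 5395.83 C/mm


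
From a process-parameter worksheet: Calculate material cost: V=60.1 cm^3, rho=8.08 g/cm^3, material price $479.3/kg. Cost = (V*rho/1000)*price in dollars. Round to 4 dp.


Mass = 60.1*8.08/1000 = 0.485608 kg
Cost = 0.485608 * 479.3 = 232.7519 $


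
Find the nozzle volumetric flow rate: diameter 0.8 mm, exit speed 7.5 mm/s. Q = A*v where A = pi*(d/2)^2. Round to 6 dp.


A = pi*(0.8/2)^2 = 0.50265482 mm^2
Q = 0.50265482 * 7.5 = 3.769911 mm^3/s


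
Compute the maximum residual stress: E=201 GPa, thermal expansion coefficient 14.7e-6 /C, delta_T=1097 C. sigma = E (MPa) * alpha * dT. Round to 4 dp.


sigma = 201*1000 * 14.7e-6 * 1097 = 3241.3059 MPa


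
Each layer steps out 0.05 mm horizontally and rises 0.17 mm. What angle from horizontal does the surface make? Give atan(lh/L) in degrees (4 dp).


angle = atan(0.17/0.05) = 73.6105 degrees


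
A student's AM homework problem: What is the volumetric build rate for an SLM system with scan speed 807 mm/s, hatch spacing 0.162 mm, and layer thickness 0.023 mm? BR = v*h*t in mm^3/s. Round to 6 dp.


Rate = 807 * 0.162 * 0.023 = 3.006882 mm^3/s


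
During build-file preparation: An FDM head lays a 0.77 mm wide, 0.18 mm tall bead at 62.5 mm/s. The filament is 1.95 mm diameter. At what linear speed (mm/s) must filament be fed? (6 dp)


Q = 0.77 * 0.18 * 62.5 = 8.6625 mm^3/s
A_fil = pi*(1.95/2)^2 = 2.98647652 mm^2
v_feed = 8.6625 / 2.98647652 = 2.900575 mm/s


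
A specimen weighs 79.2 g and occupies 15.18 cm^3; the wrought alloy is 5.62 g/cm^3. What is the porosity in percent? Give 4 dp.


rho_part = 79.2 / 15.18 = 5.2173913 g/cm^3
Porosity = (1 - 5.2173913/5.62)*100 = 7.1639 %


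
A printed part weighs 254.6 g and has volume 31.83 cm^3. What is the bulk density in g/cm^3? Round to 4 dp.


rho = 254.6 / 31.83 = 7.9987 g/cm^3


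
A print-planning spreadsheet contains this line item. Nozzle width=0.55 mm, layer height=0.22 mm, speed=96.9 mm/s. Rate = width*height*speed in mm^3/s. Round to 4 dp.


Rate = 0.55 * 0.22 * 96.9 = 11.7249 mm^3/s


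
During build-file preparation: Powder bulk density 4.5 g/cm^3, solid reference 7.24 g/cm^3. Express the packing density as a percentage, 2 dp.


Packing = (4.5/7.24)*100 = 62.15 %


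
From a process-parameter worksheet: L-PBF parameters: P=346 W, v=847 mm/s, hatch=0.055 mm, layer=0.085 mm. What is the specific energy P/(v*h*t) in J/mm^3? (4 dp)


Build rate = 847 * 0.055 * 0.085 = 3.959725 mm^3/s
SE = 346 / 3.959725 = 87.3798 J/mm^3


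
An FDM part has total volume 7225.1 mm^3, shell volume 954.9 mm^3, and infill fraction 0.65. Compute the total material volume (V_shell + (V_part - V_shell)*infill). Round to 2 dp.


V_infill = (7225.1 - 954.9) * 0.65 = 4075.63
V_total = 954.9 + 4075.63 = 5030.53 mm^3


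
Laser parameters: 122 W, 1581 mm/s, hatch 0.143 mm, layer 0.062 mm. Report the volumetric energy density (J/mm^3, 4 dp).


E = 122 / (1581*0.143*0.062) = 8.7036 J/mm^3


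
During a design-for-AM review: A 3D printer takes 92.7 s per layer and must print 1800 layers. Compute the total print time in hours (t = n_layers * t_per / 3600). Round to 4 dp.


t = 1800 * 92.7 / 3600 = 46.35 hrs


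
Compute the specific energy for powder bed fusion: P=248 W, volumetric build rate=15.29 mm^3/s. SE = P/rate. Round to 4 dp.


SE = 248 / 15.29 = 16.2198 J/mm^3


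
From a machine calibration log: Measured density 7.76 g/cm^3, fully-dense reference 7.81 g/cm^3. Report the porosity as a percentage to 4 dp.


Porosity = (1-7.76/7.81)*100 = 0.6402 %


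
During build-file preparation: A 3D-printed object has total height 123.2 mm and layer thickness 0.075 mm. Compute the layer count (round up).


Layers = ceil(123.2/0.075) = 1643


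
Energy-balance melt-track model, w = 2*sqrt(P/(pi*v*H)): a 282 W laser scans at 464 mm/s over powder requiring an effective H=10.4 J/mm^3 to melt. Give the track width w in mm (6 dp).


w = 2*sqrt(282/(pi*464*10.4)) = 0.272775 mm


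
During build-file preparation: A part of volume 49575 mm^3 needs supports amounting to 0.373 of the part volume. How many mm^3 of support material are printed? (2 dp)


V_support = 49575 * 0.373 = 18491.48 mm^3


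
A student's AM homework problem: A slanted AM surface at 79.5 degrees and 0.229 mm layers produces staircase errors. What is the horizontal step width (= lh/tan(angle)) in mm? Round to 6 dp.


step = 0.229 / tan(79.5) = 0.042443 mm


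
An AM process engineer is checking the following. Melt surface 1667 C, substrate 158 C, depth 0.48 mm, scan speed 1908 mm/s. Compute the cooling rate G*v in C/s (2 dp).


G = (1667-158)/0.48 = 3143.75 C/mm
CR = 3143.75 * 1908 = 5998275.0 C/s


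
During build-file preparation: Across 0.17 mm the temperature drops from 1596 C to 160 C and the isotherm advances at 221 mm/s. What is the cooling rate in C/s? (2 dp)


G = (1596-160)/0.17 = 8447.05882353 C/mm
CR = 8447.05882353 * 221 = 1866800.0 C/s


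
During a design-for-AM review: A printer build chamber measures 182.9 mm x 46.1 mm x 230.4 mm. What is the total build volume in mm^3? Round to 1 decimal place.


V = 182.9 * 46.1 * 230.4 = 1942661.4 mm^3


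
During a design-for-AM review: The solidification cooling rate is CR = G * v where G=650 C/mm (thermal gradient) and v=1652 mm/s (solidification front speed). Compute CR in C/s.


CR = 650 * 1652 = 1073800 C/s


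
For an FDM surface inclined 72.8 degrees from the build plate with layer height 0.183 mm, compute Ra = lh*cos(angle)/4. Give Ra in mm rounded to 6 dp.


Ra = 0.183 * cos(72.8) / 4 = 0.013529 mm


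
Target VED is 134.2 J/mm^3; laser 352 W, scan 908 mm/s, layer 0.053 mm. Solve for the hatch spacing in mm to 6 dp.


h = 352 / (134.2*908*0.053) = 0.054504 mm


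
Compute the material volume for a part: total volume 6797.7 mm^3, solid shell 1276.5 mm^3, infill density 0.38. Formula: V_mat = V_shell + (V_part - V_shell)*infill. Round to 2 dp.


V_infill = (6797.7 - 1276.5) * 0.38 = 2098.06
V_total = 1276.5 + 2098.06 = 3374.56 mm^3


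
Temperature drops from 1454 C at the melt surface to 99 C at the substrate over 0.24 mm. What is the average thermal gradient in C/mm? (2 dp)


G = (1454-99)/0.24 = 5645.83 C/mm


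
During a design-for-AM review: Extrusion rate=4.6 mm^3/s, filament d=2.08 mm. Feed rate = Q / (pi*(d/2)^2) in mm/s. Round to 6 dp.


A = pi*(2.08/2)^2 = 3.397947
v = 4.6 / 3.397947 = 1.353759 mm/s


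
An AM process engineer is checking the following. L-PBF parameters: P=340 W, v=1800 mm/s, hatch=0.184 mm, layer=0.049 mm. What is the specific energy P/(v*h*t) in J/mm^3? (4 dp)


Build rate = 1800 * 0.184 * 0.049 = 16.2288 mm^3/s
SE = 340 / 16.2288 = 20.9504 J/mm^3


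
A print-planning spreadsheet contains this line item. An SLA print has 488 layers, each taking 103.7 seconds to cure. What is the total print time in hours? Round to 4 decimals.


t = 488 * 103.7 / 3600 = 14.0571 hrs


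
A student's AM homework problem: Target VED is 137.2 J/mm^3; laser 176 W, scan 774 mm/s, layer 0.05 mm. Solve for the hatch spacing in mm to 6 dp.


h = 176 / (137.2*774*0.05) = 0.033147 mm


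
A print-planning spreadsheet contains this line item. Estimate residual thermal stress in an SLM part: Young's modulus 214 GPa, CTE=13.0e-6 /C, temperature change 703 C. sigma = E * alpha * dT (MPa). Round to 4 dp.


sigma = 214*1000 * 13.0e-6 * 703 = 1955.746 MPa


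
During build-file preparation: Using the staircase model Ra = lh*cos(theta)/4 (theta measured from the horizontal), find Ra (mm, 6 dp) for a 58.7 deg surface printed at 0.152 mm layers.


Ra = 0.152 * cos(58.7) / 4 = 0.019742 mm


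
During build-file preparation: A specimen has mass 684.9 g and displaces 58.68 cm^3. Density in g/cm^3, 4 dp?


rho = 684.9 / 58.68 = 11.6718 g/cm^3


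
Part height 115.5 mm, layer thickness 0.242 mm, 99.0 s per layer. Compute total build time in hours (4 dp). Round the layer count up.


Layers = ceil(115.5/0.242) = 478
t = 478 * 99.0 / 3600 = 13.145 hrs


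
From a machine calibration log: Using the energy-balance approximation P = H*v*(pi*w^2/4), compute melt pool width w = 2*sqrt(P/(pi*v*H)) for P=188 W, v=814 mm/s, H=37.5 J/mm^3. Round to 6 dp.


w = 2*sqrt(188/(pi*814*37.5)) = 0.088554 mm


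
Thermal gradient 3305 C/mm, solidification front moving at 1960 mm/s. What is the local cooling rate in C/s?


CR = 3305 * 1960 = 6477800 C/s


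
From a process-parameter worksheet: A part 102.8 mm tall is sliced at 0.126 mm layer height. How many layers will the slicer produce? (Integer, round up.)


Layers = ceil(102.8/0.126) = 816


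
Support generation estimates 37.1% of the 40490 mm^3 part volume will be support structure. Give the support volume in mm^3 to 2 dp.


V_support = 40490 * 0.371 = 15021.79 mm^3


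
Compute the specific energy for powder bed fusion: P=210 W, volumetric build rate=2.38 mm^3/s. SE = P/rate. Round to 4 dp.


SE = 210 / 2.38 = 88.2353 J/mm^3


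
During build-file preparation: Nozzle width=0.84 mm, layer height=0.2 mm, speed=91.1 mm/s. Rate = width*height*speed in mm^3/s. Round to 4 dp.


Rate = 0.84 * 0.2 * 91.1 = 15.3048 mm^3/s


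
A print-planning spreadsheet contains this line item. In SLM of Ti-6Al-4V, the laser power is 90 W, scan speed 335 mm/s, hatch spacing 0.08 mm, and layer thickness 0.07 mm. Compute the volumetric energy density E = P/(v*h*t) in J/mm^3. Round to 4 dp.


E = 90 / (335*0.08*0.07) = 47.9744 J/mm^3


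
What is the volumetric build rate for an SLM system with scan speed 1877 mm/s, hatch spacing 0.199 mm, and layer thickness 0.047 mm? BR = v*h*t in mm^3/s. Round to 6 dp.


Rate = 1877 * 0.199 * 0.047 = 17.555581 mm^3/s


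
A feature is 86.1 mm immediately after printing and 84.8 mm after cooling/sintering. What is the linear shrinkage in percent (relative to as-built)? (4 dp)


Shrinkage = ((86.1-84.8)/86.1)*100 = 1.5099 %


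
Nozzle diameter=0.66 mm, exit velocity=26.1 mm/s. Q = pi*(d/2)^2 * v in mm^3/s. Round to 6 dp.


A = pi*(0.66/2)^2 = 0.34211944 mm^2
Q = 0.34211944 * 26.1 = 8.929317 mm^3/s


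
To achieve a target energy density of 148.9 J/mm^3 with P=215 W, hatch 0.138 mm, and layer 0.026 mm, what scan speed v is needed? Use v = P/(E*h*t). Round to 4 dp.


v = 215 / (148.9*0.138*0.026) = 402.4309 mm/s


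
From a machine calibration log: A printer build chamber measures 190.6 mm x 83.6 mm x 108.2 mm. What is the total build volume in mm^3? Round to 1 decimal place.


V = 190.6 * 83.6 * 108.2 = 1724076.1 mm^3


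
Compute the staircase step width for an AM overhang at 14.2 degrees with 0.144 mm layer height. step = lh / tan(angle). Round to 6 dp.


step = 0.144 / tan(14.2) = 0.569082 mm


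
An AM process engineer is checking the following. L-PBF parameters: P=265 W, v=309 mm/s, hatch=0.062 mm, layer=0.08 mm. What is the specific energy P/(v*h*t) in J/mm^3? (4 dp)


Build rate = 309 * 0.062 * 0.08 = 1.53264 mm^3/s
SE = 265 / 1.53264 = 172.9043 J/mm^3


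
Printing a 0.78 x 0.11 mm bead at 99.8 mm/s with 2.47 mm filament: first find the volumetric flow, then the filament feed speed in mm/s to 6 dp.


Q = 0.78 * 0.11 * 99.8 = 8.56284 mm^3/s
A_fil = pi*(2.47/2)^2 = 4.79163566 mm^2
v_feed = 8.56284 / 4.79163566 = 1.787039 mm/s


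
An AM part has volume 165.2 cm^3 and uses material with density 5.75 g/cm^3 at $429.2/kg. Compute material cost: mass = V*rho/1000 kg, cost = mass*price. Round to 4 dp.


Mass = 165.2*5.75/1000 = 0.9499 kg
Cost = 0.9499 * 429.2 = 407.6971 $


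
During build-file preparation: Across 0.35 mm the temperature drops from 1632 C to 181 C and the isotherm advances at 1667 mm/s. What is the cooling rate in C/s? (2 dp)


G = (1632-181)/0.35 = 4145.71428571 C/mm
CR = 4145.71428571 * 1667 = 6910905.71 C/s


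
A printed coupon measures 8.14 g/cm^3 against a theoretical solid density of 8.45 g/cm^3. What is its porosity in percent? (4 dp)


Porosity = (1-8.14/8.45)*100 = 3.6686 %


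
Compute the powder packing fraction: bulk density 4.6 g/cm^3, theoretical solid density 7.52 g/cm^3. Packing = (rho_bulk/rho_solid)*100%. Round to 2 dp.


Packing = (4.6/7.52)*100 = 61.17 %


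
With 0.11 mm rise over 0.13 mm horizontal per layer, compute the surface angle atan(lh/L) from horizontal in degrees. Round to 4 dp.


angle = atan(0.11/0.13) = 40.2364 degrees


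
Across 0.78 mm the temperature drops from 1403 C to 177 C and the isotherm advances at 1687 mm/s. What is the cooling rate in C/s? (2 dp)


G = (1403-177)/0.78 = 1571.79487179 C/mm
CR = 1571.79487179 * 1687 = 2651617.95 C/s


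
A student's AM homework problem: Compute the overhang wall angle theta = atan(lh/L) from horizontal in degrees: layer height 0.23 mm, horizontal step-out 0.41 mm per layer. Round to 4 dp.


angle = atan(0.23/0.41) = 29.2914 degrees


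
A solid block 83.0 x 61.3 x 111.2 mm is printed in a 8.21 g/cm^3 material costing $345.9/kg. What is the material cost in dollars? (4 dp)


V = 83.0 * 61.3 * 111.2 = 565774.48 mm^3 = 565.77448 cm^3
Mass = 565.77448 * 8.21 / 1000 = 4.64500848 kg
Cost = 4.64500848 * 345.9 = 1606.7084 $


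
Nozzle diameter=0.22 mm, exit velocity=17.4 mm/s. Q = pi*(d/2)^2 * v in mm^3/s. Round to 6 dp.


A = pi*(0.22/2)^2 = 0.03801327 mm^2
Q = 0.03801327 * 17.4 = 0.661431 mm^3/s


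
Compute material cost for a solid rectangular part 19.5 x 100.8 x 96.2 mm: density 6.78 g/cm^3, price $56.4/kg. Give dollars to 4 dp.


V = 19.5 * 100.8 * 96.2 = 189090.72 mm^3 = 189.09072 cm^3
Mass = 189.09072 * 6.78 / 1000 = 1.28203508 kg
Cost = 1.28203508 * 56.4 = 72.3068 $


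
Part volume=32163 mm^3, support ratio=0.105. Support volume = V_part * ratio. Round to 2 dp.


V_support = 32163 * 0.105 = 3377.12 mm^3


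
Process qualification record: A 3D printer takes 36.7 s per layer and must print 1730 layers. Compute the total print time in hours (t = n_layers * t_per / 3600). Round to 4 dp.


t = 1730 * 36.7 / 3600 = 17.6364 hrs


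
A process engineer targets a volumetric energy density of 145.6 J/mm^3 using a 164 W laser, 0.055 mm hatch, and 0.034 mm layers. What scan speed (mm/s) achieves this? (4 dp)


v = 164 / (145.6*0.055*0.034) = 602.3388 mm/s


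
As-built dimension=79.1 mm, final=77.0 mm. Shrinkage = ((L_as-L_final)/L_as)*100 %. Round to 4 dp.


Shrinkage = ((79.1-77.0)/79.1)*100 = 2.6549 %


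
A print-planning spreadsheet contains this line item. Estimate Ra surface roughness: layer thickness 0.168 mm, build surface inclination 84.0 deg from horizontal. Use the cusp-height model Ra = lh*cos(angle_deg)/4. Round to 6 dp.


Ra = 0.168 * cos(84.0) / 4 = 0.00439 mm


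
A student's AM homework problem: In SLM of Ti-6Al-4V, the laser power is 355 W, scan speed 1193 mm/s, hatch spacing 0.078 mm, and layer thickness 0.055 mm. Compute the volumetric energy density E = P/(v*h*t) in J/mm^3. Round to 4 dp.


E = 355 / (1193*0.078*0.055) = 69.3634 J/mm^3


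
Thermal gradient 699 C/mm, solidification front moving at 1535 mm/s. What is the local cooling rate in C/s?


CR = 699 * 1535 = 1072965 C/s


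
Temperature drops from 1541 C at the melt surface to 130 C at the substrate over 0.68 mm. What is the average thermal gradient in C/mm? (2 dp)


G = (1541-130)/0.68 = 2075.0 C/mm


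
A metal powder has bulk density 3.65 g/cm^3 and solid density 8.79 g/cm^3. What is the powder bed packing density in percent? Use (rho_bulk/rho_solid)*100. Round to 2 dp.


Packing = (3.65/8.79)*100 = 41.52 %


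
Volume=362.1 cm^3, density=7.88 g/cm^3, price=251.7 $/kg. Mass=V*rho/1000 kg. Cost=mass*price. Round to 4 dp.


Mass = 362.1*7.88/1000 = 2.853348 kg
Cost = 2.853348 * 251.7 = 718.1877 $


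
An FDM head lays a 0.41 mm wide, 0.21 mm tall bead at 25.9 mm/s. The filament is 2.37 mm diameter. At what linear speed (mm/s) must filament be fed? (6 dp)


Q = 0.41 * 0.21 * 25.9 = 2.22999 mm^3/s
A_fil = pi*(2.37/2)^2 = 4.41150294 mm^2
v_feed = 2.22999 / 4.41150294 = 0.505494 mm/s


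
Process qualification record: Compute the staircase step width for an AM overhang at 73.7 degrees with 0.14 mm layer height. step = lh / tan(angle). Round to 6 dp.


step = 0.14 / tan(73.7) = 0.040939 mm


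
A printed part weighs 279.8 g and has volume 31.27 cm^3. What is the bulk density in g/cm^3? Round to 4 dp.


rho = 279.8 / 31.27 = 8.9479 g/cm^3


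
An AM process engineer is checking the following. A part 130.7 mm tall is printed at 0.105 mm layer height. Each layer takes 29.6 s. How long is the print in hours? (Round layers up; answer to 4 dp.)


Layers = ceil(130.7/0.105) = 1245
t = 1245 * 29.6 / 3600 = 10.2367 hrs


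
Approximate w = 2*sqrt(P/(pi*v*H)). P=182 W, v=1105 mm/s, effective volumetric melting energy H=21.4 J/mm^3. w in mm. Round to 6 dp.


w = 2*sqrt(182/(pi*1105*21.4)) = 0.098993 mm


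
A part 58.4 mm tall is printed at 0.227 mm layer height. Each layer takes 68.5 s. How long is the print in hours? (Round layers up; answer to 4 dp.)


Layers = ceil(58.4/0.227) = 258
t = 258 * 68.5 / 3600 = 4.9092 hrs


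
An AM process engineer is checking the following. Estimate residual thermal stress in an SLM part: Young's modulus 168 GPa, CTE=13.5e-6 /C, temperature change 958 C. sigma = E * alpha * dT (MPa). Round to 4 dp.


sigma = 168*1000 * 13.5e-6 * 958 = 2172.744 MPa


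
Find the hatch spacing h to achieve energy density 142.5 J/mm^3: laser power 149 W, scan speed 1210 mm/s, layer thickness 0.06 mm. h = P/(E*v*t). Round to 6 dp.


h = 149 / (142.5*1210*0.06) = 0.014402 mm


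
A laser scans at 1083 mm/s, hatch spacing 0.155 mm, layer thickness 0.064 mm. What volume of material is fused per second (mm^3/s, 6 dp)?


Rate = 1083 * 0.155 * 0.064 = 10.74336 mm^3/s


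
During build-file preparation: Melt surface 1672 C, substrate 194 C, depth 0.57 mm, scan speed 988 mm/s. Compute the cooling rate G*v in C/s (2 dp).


G = (1672-194)/0.57 = 2592.98245614 C/mm
CR = 2592.98245614 * 988 = 2561866.67 C/s


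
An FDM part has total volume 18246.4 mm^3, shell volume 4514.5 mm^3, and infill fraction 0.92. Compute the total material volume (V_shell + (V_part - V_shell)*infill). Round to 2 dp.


V_infill = (18246.4 - 4514.5) * 0.92 = 12633.35
V_total = 4514.5 + 12633.35 = 17147.85 mm^3


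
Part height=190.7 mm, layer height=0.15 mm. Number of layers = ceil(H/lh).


Layers = ceil(190.7/0.15) = 1272


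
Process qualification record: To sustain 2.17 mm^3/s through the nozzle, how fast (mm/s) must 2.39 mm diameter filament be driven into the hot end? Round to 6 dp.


A = pi*(2.39/2)^2 = 4.486273
v = 2.17 / 4.486273 = 0.483698 mm/s


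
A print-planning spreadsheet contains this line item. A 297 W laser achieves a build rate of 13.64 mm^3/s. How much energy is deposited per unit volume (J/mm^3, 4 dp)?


SE = 297 / 13.64 = 21.7742 J/mm^3


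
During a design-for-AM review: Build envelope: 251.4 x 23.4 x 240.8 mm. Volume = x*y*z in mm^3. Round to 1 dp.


V = 251.4 * 23.4 * 240.8 = 1416568.6 mm^3


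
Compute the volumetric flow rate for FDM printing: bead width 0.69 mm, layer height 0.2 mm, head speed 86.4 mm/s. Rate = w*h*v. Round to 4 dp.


Rate = 0.69 * 0.2 * 86.4 = 11.9232 mm^3/s


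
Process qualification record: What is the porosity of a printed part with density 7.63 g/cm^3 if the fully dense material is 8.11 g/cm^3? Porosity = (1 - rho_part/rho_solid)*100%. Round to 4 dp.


Porosity = (1-7.63/8.11)*100 = 5.9186 %


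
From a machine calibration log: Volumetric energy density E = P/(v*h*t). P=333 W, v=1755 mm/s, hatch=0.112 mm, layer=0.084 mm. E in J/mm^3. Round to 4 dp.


E = 333 / (1755*0.112*0.084) = 20.1683 J/mm^3


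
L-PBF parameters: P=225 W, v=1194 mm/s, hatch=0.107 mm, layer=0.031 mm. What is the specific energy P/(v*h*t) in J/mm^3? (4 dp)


Build rate = 1194 * 0.107 * 0.031 = 3.960498 mm^3/s
SE = 225 / 3.960498 = 56.811 J/mm^3


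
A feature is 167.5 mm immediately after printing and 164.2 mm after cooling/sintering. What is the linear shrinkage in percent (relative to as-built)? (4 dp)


Shrinkage = ((167.5-164.2)/167.5)*100 = 1.9701 %


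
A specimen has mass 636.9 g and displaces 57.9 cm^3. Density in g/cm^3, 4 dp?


rho = 636.9 / 57.9 = 11.0 g/cm^3


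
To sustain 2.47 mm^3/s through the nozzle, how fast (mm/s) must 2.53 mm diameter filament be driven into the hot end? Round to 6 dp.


A = pi*(2.53/2)^2 = 5.027255
v = 2.47 / 5.027255 = 0.491322 mm/s


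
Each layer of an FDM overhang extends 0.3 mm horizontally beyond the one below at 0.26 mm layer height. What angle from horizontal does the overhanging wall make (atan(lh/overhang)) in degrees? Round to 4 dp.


angle = atan(0.26/0.3) = 40.9144 degrees


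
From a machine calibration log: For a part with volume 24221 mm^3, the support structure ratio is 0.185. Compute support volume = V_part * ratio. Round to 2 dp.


V_support = 24221 * 0.185 = 4480.89 mm^3


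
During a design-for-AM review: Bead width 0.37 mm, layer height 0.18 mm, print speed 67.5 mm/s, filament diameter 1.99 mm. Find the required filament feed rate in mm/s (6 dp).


Q = 0.37 * 0.18 * 67.5 = 4.4955 mm^3/s
A_fil = pi*(1.99/2)^2 = 3.11025527 mm^2
v_feed = 4.4955 / 3.11025527 = 1.44538 mm/s


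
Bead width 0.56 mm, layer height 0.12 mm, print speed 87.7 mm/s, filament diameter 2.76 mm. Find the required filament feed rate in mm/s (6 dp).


Q = 0.56 * 0.12 * 87.7 = 5.89344 mm^3/s
A_fil = pi*(2.76/2)^2 = 5.98284905 mm^2
v_feed = 5.89344 / 5.98284905 = 0.985056 mm/s


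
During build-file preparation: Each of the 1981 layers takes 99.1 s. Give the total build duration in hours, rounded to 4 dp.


t = 1981 * 99.1 / 3600 = 54.5325 hrs


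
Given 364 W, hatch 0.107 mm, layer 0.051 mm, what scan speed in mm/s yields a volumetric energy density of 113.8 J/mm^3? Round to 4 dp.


v = 364 / (113.8*0.107*0.051) = 586.1451 mm/s


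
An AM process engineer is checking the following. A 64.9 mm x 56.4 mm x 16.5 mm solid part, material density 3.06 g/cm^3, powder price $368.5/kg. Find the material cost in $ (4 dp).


V = 64.9 * 56.4 * 16.5 = 60395.94 mm^3 = 60.39594 cm^3
Mass = 60.39594 * 3.06 / 1000 = 0.18481158 kg
Cost = 0.18481158 * 368.5 = 68.1031 $


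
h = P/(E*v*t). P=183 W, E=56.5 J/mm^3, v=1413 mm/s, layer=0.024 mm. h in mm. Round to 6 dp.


h = 183 / (56.5*1413*0.024) = 0.09551 mm


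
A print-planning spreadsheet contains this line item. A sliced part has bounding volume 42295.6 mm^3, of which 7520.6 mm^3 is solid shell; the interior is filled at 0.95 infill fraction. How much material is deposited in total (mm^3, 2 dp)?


V_infill = (42295.6 - 7520.6) * 0.95 = 33036.25
V_total = 7520.6 + 33036.25 = 40556.85 mm^3


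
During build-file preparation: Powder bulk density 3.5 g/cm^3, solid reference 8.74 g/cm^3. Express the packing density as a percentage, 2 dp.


Packing = (3.5/8.74)*100 = 40.05 %


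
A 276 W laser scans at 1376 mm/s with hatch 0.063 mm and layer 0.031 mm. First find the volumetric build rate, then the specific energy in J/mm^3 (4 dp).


Build rate = 1376 * 0.063 * 0.031 = 2.687328 mm^3/s
SE = 276 / 2.687328 = 102.7042 J/mm^3


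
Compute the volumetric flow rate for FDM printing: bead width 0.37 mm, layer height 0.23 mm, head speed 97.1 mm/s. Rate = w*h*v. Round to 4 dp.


Rate = 0.37 * 0.23 * 97.1 = 8.2632 mm^3/s


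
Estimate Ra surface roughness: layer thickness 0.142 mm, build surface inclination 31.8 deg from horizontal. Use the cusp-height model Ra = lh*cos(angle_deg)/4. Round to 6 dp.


Ra = 0.142 * cos(31.8) / 4 = 0.030171 mm


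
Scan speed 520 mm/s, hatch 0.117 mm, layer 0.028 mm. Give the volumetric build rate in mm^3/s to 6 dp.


Rate = 520 * 0.117 * 0.028 = 1.70352 mm^3/s


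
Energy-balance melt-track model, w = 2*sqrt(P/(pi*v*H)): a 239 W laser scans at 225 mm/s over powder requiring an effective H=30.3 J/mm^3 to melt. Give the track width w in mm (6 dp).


w = 2*sqrt(239/(pi*225*30.3)) = 0.211272 mm


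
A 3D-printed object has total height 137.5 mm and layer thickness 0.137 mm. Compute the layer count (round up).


Layers = ceil(137.5/0.137) = 1004


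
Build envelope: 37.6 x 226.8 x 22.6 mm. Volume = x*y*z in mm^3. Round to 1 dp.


V = 37.6 * 226.8 * 22.6 = 192725.6 mm^3


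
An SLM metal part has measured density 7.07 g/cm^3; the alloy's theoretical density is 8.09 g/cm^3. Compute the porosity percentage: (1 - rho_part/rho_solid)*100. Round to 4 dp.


Porosity = (1-7.07/8.09)*100 = 12.6082 %


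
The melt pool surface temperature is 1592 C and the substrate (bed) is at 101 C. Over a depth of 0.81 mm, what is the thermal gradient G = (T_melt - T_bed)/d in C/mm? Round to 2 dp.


G = (1592-101)/0.81 = 1840.74 C/mm


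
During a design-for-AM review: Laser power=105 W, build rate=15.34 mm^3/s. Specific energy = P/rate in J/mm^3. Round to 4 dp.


SE = 105 / 15.34 = 6.8449 J/mm^3


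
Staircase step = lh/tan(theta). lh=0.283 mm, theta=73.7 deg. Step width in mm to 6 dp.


step = 0.283 / tan(73.7) = 0.082755 mm


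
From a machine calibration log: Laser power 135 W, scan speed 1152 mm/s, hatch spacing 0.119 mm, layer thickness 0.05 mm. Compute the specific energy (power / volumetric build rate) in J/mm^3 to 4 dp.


Build rate = 1152 * 0.119 * 0.05 = 6.8544 mm^3/s
SE = 135 / 6.8544 = 19.6954 J/mm^3


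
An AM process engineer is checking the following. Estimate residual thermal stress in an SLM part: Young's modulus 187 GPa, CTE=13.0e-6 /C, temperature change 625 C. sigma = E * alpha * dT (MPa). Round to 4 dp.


sigma = 187*1000 * 13.0e-6 * 625 = 1519.375 MPa


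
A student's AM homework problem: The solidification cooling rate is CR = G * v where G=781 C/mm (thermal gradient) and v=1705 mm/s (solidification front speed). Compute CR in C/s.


CR = 781 * 1705 = 1331605 C/s


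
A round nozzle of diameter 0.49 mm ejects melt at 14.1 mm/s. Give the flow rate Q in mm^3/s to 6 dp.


A = pi*(0.49/2)^2 = 0.1885741 mm^2
Q = 0.1885741 * 14.1 = 2.658895 mm^3/s


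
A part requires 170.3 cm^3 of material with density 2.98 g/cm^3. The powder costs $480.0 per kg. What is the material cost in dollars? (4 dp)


Mass = 170.3*2.98/1000 = 0.507494 kg
Cost = 0.507494 * 480.0 = 243.5971 $


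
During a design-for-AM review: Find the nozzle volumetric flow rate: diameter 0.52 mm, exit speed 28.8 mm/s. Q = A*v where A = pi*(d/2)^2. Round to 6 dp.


A = pi*(0.52/2)^2 = 0.21237166 mm^2
Q = 0.21237166 * 28.8 = 6.116304 mm^3/s


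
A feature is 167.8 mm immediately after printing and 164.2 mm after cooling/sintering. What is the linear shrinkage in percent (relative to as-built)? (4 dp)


Shrinkage = ((167.8-164.2)/167.8)*100 = 2.1454 %


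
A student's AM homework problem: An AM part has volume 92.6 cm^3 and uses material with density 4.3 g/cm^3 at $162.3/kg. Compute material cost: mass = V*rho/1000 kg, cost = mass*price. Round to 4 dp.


Mass = 92.6*4.3/1000 = 0.39818 kg
Cost = 0.39818 * 162.3 = 64.6246 $


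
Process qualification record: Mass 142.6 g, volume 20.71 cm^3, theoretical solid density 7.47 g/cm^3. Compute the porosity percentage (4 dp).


rho_part = 142.6 / 20.71 = 6.88556253 g/cm^3
Porosity = (1 - 6.88556253/7.47)*100 = 7.8238 %


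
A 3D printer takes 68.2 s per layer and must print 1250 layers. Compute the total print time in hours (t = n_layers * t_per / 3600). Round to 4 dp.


t = 1250 * 68.2 / 3600 = 23.6806 hrs


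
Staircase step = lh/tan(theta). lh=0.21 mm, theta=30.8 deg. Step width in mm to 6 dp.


step = 0.21 / tan(30.8) = 0.352278 mm


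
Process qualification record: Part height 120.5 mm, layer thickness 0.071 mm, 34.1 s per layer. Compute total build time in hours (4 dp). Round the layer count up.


Layers = ceil(120.5/0.071) = 1698
t = 1698 * 34.1 / 3600 = 16.0838 hrs


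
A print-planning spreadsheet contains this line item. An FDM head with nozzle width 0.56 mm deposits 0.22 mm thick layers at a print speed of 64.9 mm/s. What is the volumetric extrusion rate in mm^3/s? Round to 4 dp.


Rate = 0.56 * 0.22 * 64.9 = 7.9957 mm^3/s


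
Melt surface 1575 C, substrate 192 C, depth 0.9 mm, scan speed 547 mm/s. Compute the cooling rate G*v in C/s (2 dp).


G = (1575-192)/0.9 = 1536.66666667 C/mm
CR = 1536.66666667 * 547 = 840556.67 C/s


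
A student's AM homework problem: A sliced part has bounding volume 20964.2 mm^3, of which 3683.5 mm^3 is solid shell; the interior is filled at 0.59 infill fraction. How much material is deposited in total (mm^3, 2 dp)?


V_infill = (20964.2 - 3683.5) * 0.59 = 10195.61
V_total = 3683.5 + 10195.61 = 13879.11 mm^3


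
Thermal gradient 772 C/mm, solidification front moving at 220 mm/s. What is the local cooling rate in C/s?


CR = 772 * 220 = 169840 C/s


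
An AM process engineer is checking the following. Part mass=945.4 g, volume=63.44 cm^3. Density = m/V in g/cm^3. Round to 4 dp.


rho = 945.4 / 63.44 = 14.9023 g/cm^3


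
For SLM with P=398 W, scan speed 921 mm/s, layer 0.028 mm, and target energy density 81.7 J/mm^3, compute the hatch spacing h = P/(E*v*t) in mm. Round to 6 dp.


h = 398 / (81.7*921*0.028) = 0.188905 mm


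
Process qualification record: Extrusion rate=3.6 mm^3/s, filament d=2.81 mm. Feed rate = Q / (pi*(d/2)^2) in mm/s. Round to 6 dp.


A = pi*(2.81/2)^2 = 6.201582
v = 3.6 / 6.201582 = 0.580497 mm/s


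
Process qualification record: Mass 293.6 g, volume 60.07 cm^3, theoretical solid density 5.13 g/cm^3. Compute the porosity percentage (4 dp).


rho_part = 293.6 / 60.07 = 4.8876311 g/cm^3
Porosity = (1 - 4.8876311/5.13)*100 = 4.7245 %


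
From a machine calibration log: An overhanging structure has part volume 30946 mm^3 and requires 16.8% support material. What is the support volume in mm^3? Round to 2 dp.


V_support = 30946 * 0.168 = 5198.93 mm^3


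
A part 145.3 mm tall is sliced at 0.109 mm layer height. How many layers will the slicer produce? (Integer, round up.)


Layers = ceil(145.3/0.109) = 1334


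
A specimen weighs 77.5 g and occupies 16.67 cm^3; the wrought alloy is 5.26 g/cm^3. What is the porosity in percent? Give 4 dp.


rho_part = 77.5 / 16.67 = 4.64907019 g/cm^3
Porosity = (1 - 4.64907019/5.26)*100 = 11.6146 %


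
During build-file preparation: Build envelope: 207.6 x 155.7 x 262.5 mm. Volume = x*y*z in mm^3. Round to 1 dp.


V = 207.6 * 155.7 * 262.5 = 8484871.5 mm^3


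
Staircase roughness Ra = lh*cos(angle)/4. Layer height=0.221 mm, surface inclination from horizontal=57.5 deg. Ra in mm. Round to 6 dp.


Ra = 0.221 * cos(57.5) / 4 = 0.029686 mm


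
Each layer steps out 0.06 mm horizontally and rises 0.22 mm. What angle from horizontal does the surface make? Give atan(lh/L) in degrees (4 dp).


angle = atan(0.22/0.06) = 74.7449 degrees


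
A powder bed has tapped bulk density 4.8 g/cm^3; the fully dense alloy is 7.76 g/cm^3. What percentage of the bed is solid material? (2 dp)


Packing = (4.8/7.76)*100 = 61.86 %


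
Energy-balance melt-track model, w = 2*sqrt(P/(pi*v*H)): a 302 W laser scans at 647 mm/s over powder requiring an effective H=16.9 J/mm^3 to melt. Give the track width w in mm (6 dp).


w = 2*sqrt(302/(pi*647*16.9)) = 0.187527 mm


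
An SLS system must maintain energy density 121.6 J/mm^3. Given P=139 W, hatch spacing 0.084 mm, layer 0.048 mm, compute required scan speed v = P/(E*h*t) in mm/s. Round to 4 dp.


v = 139 / (121.6*0.084*0.048) = 283.505 mm/s


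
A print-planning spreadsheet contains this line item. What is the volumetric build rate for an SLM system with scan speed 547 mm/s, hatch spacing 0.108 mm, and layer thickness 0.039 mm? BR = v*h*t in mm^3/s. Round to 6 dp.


Rate = 547 * 0.108 * 0.039 = 2.303964 mm^3/s


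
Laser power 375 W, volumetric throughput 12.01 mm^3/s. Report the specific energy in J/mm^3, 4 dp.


SE = 375 / 12.01 = 31.224 J/mm^3


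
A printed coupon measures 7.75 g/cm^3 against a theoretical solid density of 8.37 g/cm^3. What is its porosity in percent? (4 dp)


Porosity = (1-7.75/8.37)*100 = 7.4074 %


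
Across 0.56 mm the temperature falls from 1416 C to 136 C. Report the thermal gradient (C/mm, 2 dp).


G = (1416-136)/0.56 = 2285.71 C/mm


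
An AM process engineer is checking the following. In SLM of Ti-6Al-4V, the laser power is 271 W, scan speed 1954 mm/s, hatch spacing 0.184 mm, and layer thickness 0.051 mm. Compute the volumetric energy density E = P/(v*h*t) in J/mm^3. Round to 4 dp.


E = 271 / (1954*0.184*0.051) = 14.7794 J/mm^3


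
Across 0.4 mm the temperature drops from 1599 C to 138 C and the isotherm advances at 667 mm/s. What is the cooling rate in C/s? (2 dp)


G = (1599-138)/0.4 = 3652.5 C/mm
CR = 3652.5 * 667 = 2436217.5 C/s


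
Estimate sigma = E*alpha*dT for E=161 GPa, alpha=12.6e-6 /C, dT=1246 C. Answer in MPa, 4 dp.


sigma = 161*1000 * 12.6e-6 * 1246 = 2527.6356 MPa


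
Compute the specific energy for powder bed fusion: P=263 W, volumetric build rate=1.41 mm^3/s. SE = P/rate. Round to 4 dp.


SE = 263 / 1.41 = 186.5248 J/mm^3


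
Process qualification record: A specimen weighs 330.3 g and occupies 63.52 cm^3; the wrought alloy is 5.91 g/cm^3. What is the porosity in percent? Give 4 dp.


rho_part = 330.3 / 63.52 = 5.19993703 g/cm^3
Porosity = (1 - 5.19993703/5.91)*100 = 12.0146 %


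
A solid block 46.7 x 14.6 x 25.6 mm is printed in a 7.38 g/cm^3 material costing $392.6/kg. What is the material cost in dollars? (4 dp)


V = 46.7 * 14.6 * 25.6 = 17454.592 mm^3 = 17.454592 cm^3
Mass = 17.454592 * 7.38 / 1000 = 0.12881489 kg
Cost = 0.12881489 * 392.6 = 50.5727 $


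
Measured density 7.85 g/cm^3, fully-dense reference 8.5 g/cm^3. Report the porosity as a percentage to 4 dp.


Porosity = (1-7.85/8.5)*100 = 7.6471 %


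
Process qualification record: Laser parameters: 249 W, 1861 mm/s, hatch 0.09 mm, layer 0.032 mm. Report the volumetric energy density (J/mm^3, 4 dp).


E = 249 / (1861*0.09*0.032) = 46.458 J/mm^3


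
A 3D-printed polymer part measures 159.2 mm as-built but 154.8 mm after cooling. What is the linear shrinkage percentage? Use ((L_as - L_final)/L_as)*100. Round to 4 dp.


Shrinkage = ((159.2-154.8)/159.2)*100 = 2.7638 %


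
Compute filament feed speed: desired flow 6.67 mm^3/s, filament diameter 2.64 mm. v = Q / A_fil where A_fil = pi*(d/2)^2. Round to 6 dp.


A = pi*(2.64/2)^2 = 5.473911
v = 6.67 / 5.473911 = 1.218507 mm/s


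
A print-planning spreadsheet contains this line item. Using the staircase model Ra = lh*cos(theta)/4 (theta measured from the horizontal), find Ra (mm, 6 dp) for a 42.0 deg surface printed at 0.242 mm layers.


Ra = 0.242 * cos(42.0) / 4 = 0.04496 mm


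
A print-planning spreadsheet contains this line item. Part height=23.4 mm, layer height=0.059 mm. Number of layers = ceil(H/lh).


Layers = ceil(23.4/0.059) = 397
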